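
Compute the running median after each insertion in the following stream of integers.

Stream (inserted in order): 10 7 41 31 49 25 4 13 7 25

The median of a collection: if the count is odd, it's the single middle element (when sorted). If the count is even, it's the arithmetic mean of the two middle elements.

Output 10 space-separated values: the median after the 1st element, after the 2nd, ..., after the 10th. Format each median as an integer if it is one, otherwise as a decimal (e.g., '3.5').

Step 1: insert 10 -> lo=[10] (size 1, max 10) hi=[] (size 0) -> median=10
Step 2: insert 7 -> lo=[7] (size 1, max 7) hi=[10] (size 1, min 10) -> median=8.5
Step 3: insert 41 -> lo=[7, 10] (size 2, max 10) hi=[41] (size 1, min 41) -> median=10
Step 4: insert 31 -> lo=[7, 10] (size 2, max 10) hi=[31, 41] (size 2, min 31) -> median=20.5
Step 5: insert 49 -> lo=[7, 10, 31] (size 3, max 31) hi=[41, 49] (size 2, min 41) -> median=31
Step 6: insert 25 -> lo=[7, 10, 25] (size 3, max 25) hi=[31, 41, 49] (size 3, min 31) -> median=28
Step 7: insert 4 -> lo=[4, 7, 10, 25] (size 4, max 25) hi=[31, 41, 49] (size 3, min 31) -> median=25
Step 8: insert 13 -> lo=[4, 7, 10, 13] (size 4, max 13) hi=[25, 31, 41, 49] (size 4, min 25) -> median=19
Step 9: insert 7 -> lo=[4, 7, 7, 10, 13] (size 5, max 13) hi=[25, 31, 41, 49] (size 4, min 25) -> median=13
Step 10: insert 25 -> lo=[4, 7, 7, 10, 13] (size 5, max 13) hi=[25, 25, 31, 41, 49] (size 5, min 25) -> median=19

Answer: 10 8.5 10 20.5 31 28 25 19 13 19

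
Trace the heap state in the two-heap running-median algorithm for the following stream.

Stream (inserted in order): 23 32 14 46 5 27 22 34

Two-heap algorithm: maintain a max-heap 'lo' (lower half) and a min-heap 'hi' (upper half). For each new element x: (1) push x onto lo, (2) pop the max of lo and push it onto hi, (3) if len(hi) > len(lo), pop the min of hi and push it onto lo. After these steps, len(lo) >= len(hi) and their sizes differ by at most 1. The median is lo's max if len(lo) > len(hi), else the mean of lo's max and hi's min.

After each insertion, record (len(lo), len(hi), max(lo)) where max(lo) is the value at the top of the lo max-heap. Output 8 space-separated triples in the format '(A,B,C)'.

Answer: (1,0,23) (1,1,23) (2,1,23) (2,2,23) (3,2,23) (3,3,23) (4,3,23) (4,4,23)

Derivation:
Step 1: insert 23 -> lo=[23] hi=[] -> (len(lo)=1, len(hi)=0, max(lo)=23)
Step 2: insert 32 -> lo=[23] hi=[32] -> (len(lo)=1, len(hi)=1, max(lo)=23)
Step 3: insert 14 -> lo=[14, 23] hi=[32] -> (len(lo)=2, len(hi)=1, max(lo)=23)
Step 4: insert 46 -> lo=[14, 23] hi=[32, 46] -> (len(lo)=2, len(hi)=2, max(lo)=23)
Step 5: insert 5 -> lo=[5, 14, 23] hi=[32, 46] -> (len(lo)=3, len(hi)=2, max(lo)=23)
Step 6: insert 27 -> lo=[5, 14, 23] hi=[27, 32, 46] -> (len(lo)=3, len(hi)=3, max(lo)=23)
Step 7: insert 22 -> lo=[5, 14, 22, 23] hi=[27, 32, 46] -> (len(lo)=4, len(hi)=3, max(lo)=23)
Step 8: insert 34 -> lo=[5, 14, 22, 23] hi=[27, 32, 34, 46] -> (len(lo)=4, len(hi)=4, max(lo)=23)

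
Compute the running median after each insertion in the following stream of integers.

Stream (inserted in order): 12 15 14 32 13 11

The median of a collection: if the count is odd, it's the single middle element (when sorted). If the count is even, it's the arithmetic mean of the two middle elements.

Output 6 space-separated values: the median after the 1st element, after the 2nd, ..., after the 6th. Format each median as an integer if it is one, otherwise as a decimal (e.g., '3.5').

Answer: 12 13.5 14 14.5 14 13.5

Derivation:
Step 1: insert 12 -> lo=[12] (size 1, max 12) hi=[] (size 0) -> median=12
Step 2: insert 15 -> lo=[12] (size 1, max 12) hi=[15] (size 1, min 15) -> median=13.5
Step 3: insert 14 -> lo=[12, 14] (size 2, max 14) hi=[15] (size 1, min 15) -> median=14
Step 4: insert 32 -> lo=[12, 14] (size 2, max 14) hi=[15, 32] (size 2, min 15) -> median=14.5
Step 5: insert 13 -> lo=[12, 13, 14] (size 3, max 14) hi=[15, 32] (size 2, min 15) -> median=14
Step 6: insert 11 -> lo=[11, 12, 13] (size 3, max 13) hi=[14, 15, 32] (size 3, min 14) -> median=13.5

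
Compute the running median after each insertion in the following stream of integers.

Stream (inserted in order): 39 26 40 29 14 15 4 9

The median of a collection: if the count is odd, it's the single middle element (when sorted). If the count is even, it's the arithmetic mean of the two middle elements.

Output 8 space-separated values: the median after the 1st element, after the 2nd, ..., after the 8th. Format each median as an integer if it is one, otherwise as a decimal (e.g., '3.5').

Step 1: insert 39 -> lo=[39] (size 1, max 39) hi=[] (size 0) -> median=39
Step 2: insert 26 -> lo=[26] (size 1, max 26) hi=[39] (size 1, min 39) -> median=32.5
Step 3: insert 40 -> lo=[26, 39] (size 2, max 39) hi=[40] (size 1, min 40) -> median=39
Step 4: insert 29 -> lo=[26, 29] (size 2, max 29) hi=[39, 40] (size 2, min 39) -> median=34
Step 5: insert 14 -> lo=[14, 26, 29] (size 3, max 29) hi=[39, 40] (size 2, min 39) -> median=29
Step 6: insert 15 -> lo=[14, 15, 26] (size 3, max 26) hi=[29, 39, 40] (size 3, min 29) -> median=27.5
Step 7: insert 4 -> lo=[4, 14, 15, 26] (size 4, max 26) hi=[29, 39, 40] (size 3, min 29) -> median=26
Step 8: insert 9 -> lo=[4, 9, 14, 15] (size 4, max 15) hi=[26, 29, 39, 40] (size 4, min 26) -> median=20.5

Answer: 39 32.5 39 34 29 27.5 26 20.5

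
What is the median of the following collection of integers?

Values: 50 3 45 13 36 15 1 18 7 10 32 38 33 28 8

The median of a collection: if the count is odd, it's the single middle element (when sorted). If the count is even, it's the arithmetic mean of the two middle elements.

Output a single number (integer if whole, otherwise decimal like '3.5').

Answer: 18

Derivation:
Step 1: insert 50 -> lo=[50] (size 1, max 50) hi=[] (size 0) -> median=50
Step 2: insert 3 -> lo=[3] (size 1, max 3) hi=[50] (size 1, min 50) -> median=26.5
Step 3: insert 45 -> lo=[3, 45] (size 2, max 45) hi=[50] (size 1, min 50) -> median=45
Step 4: insert 13 -> lo=[3, 13] (size 2, max 13) hi=[45, 50] (size 2, min 45) -> median=29
Step 5: insert 36 -> lo=[3, 13, 36] (size 3, max 36) hi=[45, 50] (size 2, min 45) -> median=36
Step 6: insert 15 -> lo=[3, 13, 15] (size 3, max 15) hi=[36, 45, 50] (size 3, min 36) -> median=25.5
Step 7: insert 1 -> lo=[1, 3, 13, 15] (size 4, max 15) hi=[36, 45, 50] (size 3, min 36) -> median=15
Step 8: insert 18 -> lo=[1, 3, 13, 15] (size 4, max 15) hi=[18, 36, 45, 50] (size 4, min 18) -> median=16.5
Step 9: insert 7 -> lo=[1, 3, 7, 13, 15] (size 5, max 15) hi=[18, 36, 45, 50] (size 4, min 18) -> median=15
Step 10: insert 10 -> lo=[1, 3, 7, 10, 13] (size 5, max 13) hi=[15, 18, 36, 45, 50] (size 5, min 15) -> median=14
Step 11: insert 32 -> lo=[1, 3, 7, 10, 13, 15] (size 6, max 15) hi=[18, 32, 36, 45, 50] (size 5, min 18) -> median=15
Step 12: insert 38 -> lo=[1, 3, 7, 10, 13, 15] (size 6, max 15) hi=[18, 32, 36, 38, 45, 50] (size 6, min 18) -> median=16.5
Step 13: insert 33 -> lo=[1, 3, 7, 10, 13, 15, 18] (size 7, max 18) hi=[32, 33, 36, 38, 45, 50] (size 6, min 32) -> median=18
Step 14: insert 28 -> lo=[1, 3, 7, 10, 13, 15, 18] (size 7, max 18) hi=[28, 32, 33, 36, 38, 45, 50] (size 7, min 28) -> median=23
Step 15: insert 8 -> lo=[1, 3, 7, 8, 10, 13, 15, 18] (size 8, max 18) hi=[28, 32, 33, 36, 38, 45, 50] (size 7, min 28) -> median=18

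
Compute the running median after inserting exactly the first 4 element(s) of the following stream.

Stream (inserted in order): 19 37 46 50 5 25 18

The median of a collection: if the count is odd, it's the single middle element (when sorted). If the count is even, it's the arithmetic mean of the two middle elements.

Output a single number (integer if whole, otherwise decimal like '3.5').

Step 1: insert 19 -> lo=[19] (size 1, max 19) hi=[] (size 0) -> median=19
Step 2: insert 37 -> lo=[19] (size 1, max 19) hi=[37] (size 1, min 37) -> median=28
Step 3: insert 46 -> lo=[19, 37] (size 2, max 37) hi=[46] (size 1, min 46) -> median=37
Step 4: insert 50 -> lo=[19, 37] (size 2, max 37) hi=[46, 50] (size 2, min 46) -> median=41.5

Answer: 41.5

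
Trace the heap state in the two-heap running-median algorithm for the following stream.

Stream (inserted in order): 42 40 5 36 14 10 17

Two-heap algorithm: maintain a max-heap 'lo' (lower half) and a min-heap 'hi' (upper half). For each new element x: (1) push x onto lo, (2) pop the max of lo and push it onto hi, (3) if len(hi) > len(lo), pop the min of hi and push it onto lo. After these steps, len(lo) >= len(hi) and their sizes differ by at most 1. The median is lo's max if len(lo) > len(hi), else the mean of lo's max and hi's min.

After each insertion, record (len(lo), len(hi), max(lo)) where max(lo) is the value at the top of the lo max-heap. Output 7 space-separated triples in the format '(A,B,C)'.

Step 1: insert 42 -> lo=[42] hi=[] -> (len(lo)=1, len(hi)=0, max(lo)=42)
Step 2: insert 40 -> lo=[40] hi=[42] -> (len(lo)=1, len(hi)=1, max(lo)=40)
Step 3: insert 5 -> lo=[5, 40] hi=[42] -> (len(lo)=2, len(hi)=1, max(lo)=40)
Step 4: insert 36 -> lo=[5, 36] hi=[40, 42] -> (len(lo)=2, len(hi)=2, max(lo)=36)
Step 5: insert 14 -> lo=[5, 14, 36] hi=[40, 42] -> (len(lo)=3, len(hi)=2, max(lo)=36)
Step 6: insert 10 -> lo=[5, 10, 14] hi=[36, 40, 42] -> (len(lo)=3, len(hi)=3, max(lo)=14)
Step 7: insert 17 -> lo=[5, 10, 14, 17] hi=[36, 40, 42] -> (len(lo)=4, len(hi)=3, max(lo)=17)

Answer: (1,0,42) (1,1,40) (2,1,40) (2,2,36) (3,2,36) (3,3,14) (4,3,17)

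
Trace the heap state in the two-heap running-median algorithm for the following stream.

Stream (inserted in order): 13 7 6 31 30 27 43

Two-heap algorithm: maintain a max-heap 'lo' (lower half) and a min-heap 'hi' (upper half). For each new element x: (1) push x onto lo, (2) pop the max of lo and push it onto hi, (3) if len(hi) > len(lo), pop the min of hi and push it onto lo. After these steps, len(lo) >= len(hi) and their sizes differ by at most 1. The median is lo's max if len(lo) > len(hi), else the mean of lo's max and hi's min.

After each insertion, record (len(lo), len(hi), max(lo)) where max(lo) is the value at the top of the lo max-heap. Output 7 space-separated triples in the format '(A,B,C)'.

Answer: (1,0,13) (1,1,7) (2,1,7) (2,2,7) (3,2,13) (3,3,13) (4,3,27)

Derivation:
Step 1: insert 13 -> lo=[13] hi=[] -> (len(lo)=1, len(hi)=0, max(lo)=13)
Step 2: insert 7 -> lo=[7] hi=[13] -> (len(lo)=1, len(hi)=1, max(lo)=7)
Step 3: insert 6 -> lo=[6, 7] hi=[13] -> (len(lo)=2, len(hi)=1, max(lo)=7)
Step 4: insert 31 -> lo=[6, 7] hi=[13, 31] -> (len(lo)=2, len(hi)=2, max(lo)=7)
Step 5: insert 30 -> lo=[6, 7, 13] hi=[30, 31] -> (len(lo)=3, len(hi)=2, max(lo)=13)
Step 6: insert 27 -> lo=[6, 7, 13] hi=[27, 30, 31] -> (len(lo)=3, len(hi)=3, max(lo)=13)
Step 7: insert 43 -> lo=[6, 7, 13, 27] hi=[30, 31, 43] -> (len(lo)=4, len(hi)=3, max(lo)=27)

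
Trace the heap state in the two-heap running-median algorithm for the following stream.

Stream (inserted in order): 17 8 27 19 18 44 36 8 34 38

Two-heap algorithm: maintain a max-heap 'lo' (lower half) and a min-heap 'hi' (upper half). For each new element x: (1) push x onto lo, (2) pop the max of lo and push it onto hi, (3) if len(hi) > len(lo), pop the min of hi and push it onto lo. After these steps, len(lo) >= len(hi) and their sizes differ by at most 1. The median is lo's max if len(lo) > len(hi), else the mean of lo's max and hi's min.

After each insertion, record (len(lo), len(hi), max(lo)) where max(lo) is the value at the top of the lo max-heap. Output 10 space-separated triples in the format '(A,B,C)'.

Step 1: insert 17 -> lo=[17] hi=[] -> (len(lo)=1, len(hi)=0, max(lo)=17)
Step 2: insert 8 -> lo=[8] hi=[17] -> (len(lo)=1, len(hi)=1, max(lo)=8)
Step 3: insert 27 -> lo=[8, 17] hi=[27] -> (len(lo)=2, len(hi)=1, max(lo)=17)
Step 4: insert 19 -> lo=[8, 17] hi=[19, 27] -> (len(lo)=2, len(hi)=2, max(lo)=17)
Step 5: insert 18 -> lo=[8, 17, 18] hi=[19, 27] -> (len(lo)=3, len(hi)=2, max(lo)=18)
Step 6: insert 44 -> lo=[8, 17, 18] hi=[19, 27, 44] -> (len(lo)=3, len(hi)=3, max(lo)=18)
Step 7: insert 36 -> lo=[8, 17, 18, 19] hi=[27, 36, 44] -> (len(lo)=4, len(hi)=3, max(lo)=19)
Step 8: insert 8 -> lo=[8, 8, 17, 18] hi=[19, 27, 36, 44] -> (len(lo)=4, len(hi)=4, max(lo)=18)
Step 9: insert 34 -> lo=[8, 8, 17, 18, 19] hi=[27, 34, 36, 44] -> (len(lo)=5, len(hi)=4, max(lo)=19)
Step 10: insert 38 -> lo=[8, 8, 17, 18, 19] hi=[27, 34, 36, 38, 44] -> (len(lo)=5, len(hi)=5, max(lo)=19)

Answer: (1,0,17) (1,1,8) (2,1,17) (2,2,17) (3,2,18) (3,3,18) (4,3,19) (4,4,18) (5,4,19) (5,5,19)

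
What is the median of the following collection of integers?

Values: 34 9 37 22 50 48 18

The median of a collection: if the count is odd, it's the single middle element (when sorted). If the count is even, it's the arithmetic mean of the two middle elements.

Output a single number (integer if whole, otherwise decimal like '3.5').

Step 1: insert 34 -> lo=[34] (size 1, max 34) hi=[] (size 0) -> median=34
Step 2: insert 9 -> lo=[9] (size 1, max 9) hi=[34] (size 1, min 34) -> median=21.5
Step 3: insert 37 -> lo=[9, 34] (size 2, max 34) hi=[37] (size 1, min 37) -> median=34
Step 4: insert 22 -> lo=[9, 22] (size 2, max 22) hi=[34, 37] (size 2, min 34) -> median=28
Step 5: insert 50 -> lo=[9, 22, 34] (size 3, max 34) hi=[37, 50] (size 2, min 37) -> median=34
Step 6: insert 48 -> lo=[9, 22, 34] (size 3, max 34) hi=[37, 48, 50] (size 3, min 37) -> median=35.5
Step 7: insert 18 -> lo=[9, 18, 22, 34] (size 4, max 34) hi=[37, 48, 50] (size 3, min 37) -> median=34

Answer: 34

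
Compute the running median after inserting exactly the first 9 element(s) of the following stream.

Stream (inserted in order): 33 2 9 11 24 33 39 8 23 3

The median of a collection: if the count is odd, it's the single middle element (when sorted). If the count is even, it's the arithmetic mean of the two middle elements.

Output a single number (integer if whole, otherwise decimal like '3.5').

Step 1: insert 33 -> lo=[33] (size 1, max 33) hi=[] (size 0) -> median=33
Step 2: insert 2 -> lo=[2] (size 1, max 2) hi=[33] (size 1, min 33) -> median=17.5
Step 3: insert 9 -> lo=[2, 9] (size 2, max 9) hi=[33] (size 1, min 33) -> median=9
Step 4: insert 11 -> lo=[2, 9] (size 2, max 9) hi=[11, 33] (size 2, min 11) -> median=10
Step 5: insert 24 -> lo=[2, 9, 11] (size 3, max 11) hi=[24, 33] (size 2, min 24) -> median=11
Step 6: insert 33 -> lo=[2, 9, 11] (size 3, max 11) hi=[24, 33, 33] (size 3, min 24) -> median=17.5
Step 7: insert 39 -> lo=[2, 9, 11, 24] (size 4, max 24) hi=[33, 33, 39] (size 3, min 33) -> median=24
Step 8: insert 8 -> lo=[2, 8, 9, 11] (size 4, max 11) hi=[24, 33, 33, 39] (size 4, min 24) -> median=17.5
Step 9: insert 23 -> lo=[2, 8, 9, 11, 23] (size 5, max 23) hi=[24, 33, 33, 39] (size 4, min 24) -> median=23

Answer: 23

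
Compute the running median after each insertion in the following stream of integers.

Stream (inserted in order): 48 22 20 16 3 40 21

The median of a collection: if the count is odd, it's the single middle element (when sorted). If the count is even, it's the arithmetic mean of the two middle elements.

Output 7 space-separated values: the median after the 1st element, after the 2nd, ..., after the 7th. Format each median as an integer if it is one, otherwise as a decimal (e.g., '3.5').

Step 1: insert 48 -> lo=[48] (size 1, max 48) hi=[] (size 0) -> median=48
Step 2: insert 22 -> lo=[22] (size 1, max 22) hi=[48] (size 1, min 48) -> median=35
Step 3: insert 20 -> lo=[20, 22] (size 2, max 22) hi=[48] (size 1, min 48) -> median=22
Step 4: insert 16 -> lo=[16, 20] (size 2, max 20) hi=[22, 48] (size 2, min 22) -> median=21
Step 5: insert 3 -> lo=[3, 16, 20] (size 3, max 20) hi=[22, 48] (size 2, min 22) -> median=20
Step 6: insert 40 -> lo=[3, 16, 20] (size 3, max 20) hi=[22, 40, 48] (size 3, min 22) -> median=21
Step 7: insert 21 -> lo=[3, 16, 20, 21] (size 4, max 21) hi=[22, 40, 48] (size 3, min 22) -> median=21

Answer: 48 35 22 21 20 21 21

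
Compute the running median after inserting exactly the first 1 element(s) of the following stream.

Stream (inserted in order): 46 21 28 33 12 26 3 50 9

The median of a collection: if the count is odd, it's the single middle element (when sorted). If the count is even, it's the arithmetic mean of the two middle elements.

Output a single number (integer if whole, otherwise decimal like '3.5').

Step 1: insert 46 -> lo=[46] (size 1, max 46) hi=[] (size 0) -> median=46

Answer: 46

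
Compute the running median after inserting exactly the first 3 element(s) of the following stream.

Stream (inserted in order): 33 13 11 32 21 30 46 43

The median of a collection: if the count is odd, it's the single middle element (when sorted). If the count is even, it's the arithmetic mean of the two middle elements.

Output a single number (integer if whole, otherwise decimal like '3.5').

Step 1: insert 33 -> lo=[33] (size 1, max 33) hi=[] (size 0) -> median=33
Step 2: insert 13 -> lo=[13] (size 1, max 13) hi=[33] (size 1, min 33) -> median=23
Step 3: insert 11 -> lo=[11, 13] (size 2, max 13) hi=[33] (size 1, min 33) -> median=13

Answer: 13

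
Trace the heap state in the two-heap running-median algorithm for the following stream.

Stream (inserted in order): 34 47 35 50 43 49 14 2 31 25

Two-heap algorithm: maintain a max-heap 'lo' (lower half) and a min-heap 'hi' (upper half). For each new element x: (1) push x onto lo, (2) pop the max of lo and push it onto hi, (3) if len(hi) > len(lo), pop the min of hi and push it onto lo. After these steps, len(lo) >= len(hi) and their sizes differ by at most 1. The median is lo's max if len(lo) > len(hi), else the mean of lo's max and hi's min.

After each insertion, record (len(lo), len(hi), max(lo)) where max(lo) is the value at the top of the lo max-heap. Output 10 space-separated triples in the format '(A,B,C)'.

Answer: (1,0,34) (1,1,34) (2,1,35) (2,2,35) (3,2,43) (3,3,43) (4,3,43) (4,4,35) (5,4,35) (5,5,34)

Derivation:
Step 1: insert 34 -> lo=[34] hi=[] -> (len(lo)=1, len(hi)=0, max(lo)=34)
Step 2: insert 47 -> lo=[34] hi=[47] -> (len(lo)=1, len(hi)=1, max(lo)=34)
Step 3: insert 35 -> lo=[34, 35] hi=[47] -> (len(lo)=2, len(hi)=1, max(lo)=35)
Step 4: insert 50 -> lo=[34, 35] hi=[47, 50] -> (len(lo)=2, len(hi)=2, max(lo)=35)
Step 5: insert 43 -> lo=[34, 35, 43] hi=[47, 50] -> (len(lo)=3, len(hi)=2, max(lo)=43)
Step 6: insert 49 -> lo=[34, 35, 43] hi=[47, 49, 50] -> (len(lo)=3, len(hi)=3, max(lo)=43)
Step 7: insert 14 -> lo=[14, 34, 35, 43] hi=[47, 49, 50] -> (len(lo)=4, len(hi)=3, max(lo)=43)
Step 8: insert 2 -> lo=[2, 14, 34, 35] hi=[43, 47, 49, 50] -> (len(lo)=4, len(hi)=4, max(lo)=35)
Step 9: insert 31 -> lo=[2, 14, 31, 34, 35] hi=[43, 47, 49, 50] -> (len(lo)=5, len(hi)=4, max(lo)=35)
Step 10: insert 25 -> lo=[2, 14, 25, 31, 34] hi=[35, 43, 47, 49, 50] -> (len(lo)=5, len(hi)=5, max(lo)=34)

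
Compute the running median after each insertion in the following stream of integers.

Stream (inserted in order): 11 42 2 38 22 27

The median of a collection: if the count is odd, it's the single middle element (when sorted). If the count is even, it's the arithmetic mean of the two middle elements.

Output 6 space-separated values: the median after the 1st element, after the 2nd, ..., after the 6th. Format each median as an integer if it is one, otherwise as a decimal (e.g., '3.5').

Step 1: insert 11 -> lo=[11] (size 1, max 11) hi=[] (size 0) -> median=11
Step 2: insert 42 -> lo=[11] (size 1, max 11) hi=[42] (size 1, min 42) -> median=26.5
Step 3: insert 2 -> lo=[2, 11] (size 2, max 11) hi=[42] (size 1, min 42) -> median=11
Step 4: insert 38 -> lo=[2, 11] (size 2, max 11) hi=[38, 42] (size 2, min 38) -> median=24.5
Step 5: insert 22 -> lo=[2, 11, 22] (size 3, max 22) hi=[38, 42] (size 2, min 38) -> median=22
Step 6: insert 27 -> lo=[2, 11, 22] (size 3, max 22) hi=[27, 38, 42] (size 3, min 27) -> median=24.5

Answer: 11 26.5 11 24.5 22 24.5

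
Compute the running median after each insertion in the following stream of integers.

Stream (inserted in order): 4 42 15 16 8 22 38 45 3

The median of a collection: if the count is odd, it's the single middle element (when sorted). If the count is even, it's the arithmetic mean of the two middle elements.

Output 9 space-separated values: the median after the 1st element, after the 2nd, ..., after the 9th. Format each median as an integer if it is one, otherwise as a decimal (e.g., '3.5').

Step 1: insert 4 -> lo=[4] (size 1, max 4) hi=[] (size 0) -> median=4
Step 2: insert 42 -> lo=[4] (size 1, max 4) hi=[42] (size 1, min 42) -> median=23
Step 3: insert 15 -> lo=[4, 15] (size 2, max 15) hi=[42] (size 1, min 42) -> median=15
Step 4: insert 16 -> lo=[4, 15] (size 2, max 15) hi=[16, 42] (size 2, min 16) -> median=15.5
Step 5: insert 8 -> lo=[4, 8, 15] (size 3, max 15) hi=[16, 42] (size 2, min 16) -> median=15
Step 6: insert 22 -> lo=[4, 8, 15] (size 3, max 15) hi=[16, 22, 42] (size 3, min 16) -> median=15.5
Step 7: insert 38 -> lo=[4, 8, 15, 16] (size 4, max 16) hi=[22, 38, 42] (size 3, min 22) -> median=16
Step 8: insert 45 -> lo=[4, 8, 15, 16] (size 4, max 16) hi=[22, 38, 42, 45] (size 4, min 22) -> median=19
Step 9: insert 3 -> lo=[3, 4, 8, 15, 16] (size 5, max 16) hi=[22, 38, 42, 45] (size 4, min 22) -> median=16

Answer: 4 23 15 15.5 15 15.5 16 19 16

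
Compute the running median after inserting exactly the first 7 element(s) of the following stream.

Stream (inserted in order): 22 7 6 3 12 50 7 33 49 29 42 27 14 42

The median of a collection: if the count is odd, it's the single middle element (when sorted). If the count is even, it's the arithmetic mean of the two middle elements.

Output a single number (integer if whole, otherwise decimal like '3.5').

Answer: 7

Derivation:
Step 1: insert 22 -> lo=[22] (size 1, max 22) hi=[] (size 0) -> median=22
Step 2: insert 7 -> lo=[7] (size 1, max 7) hi=[22] (size 1, min 22) -> median=14.5
Step 3: insert 6 -> lo=[6, 7] (size 2, max 7) hi=[22] (size 1, min 22) -> median=7
Step 4: insert 3 -> lo=[3, 6] (size 2, max 6) hi=[7, 22] (size 2, min 7) -> median=6.5
Step 5: insert 12 -> lo=[3, 6, 7] (size 3, max 7) hi=[12, 22] (size 2, min 12) -> median=7
Step 6: insert 50 -> lo=[3, 6, 7] (size 3, max 7) hi=[12, 22, 50] (size 3, min 12) -> median=9.5
Step 7: insert 7 -> lo=[3, 6, 7, 7] (size 4, max 7) hi=[12, 22, 50] (size 3, min 12) -> median=7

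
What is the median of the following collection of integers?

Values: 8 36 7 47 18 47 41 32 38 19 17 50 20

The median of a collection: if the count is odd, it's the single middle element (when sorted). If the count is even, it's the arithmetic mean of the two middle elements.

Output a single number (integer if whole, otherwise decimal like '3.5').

Answer: 32

Derivation:
Step 1: insert 8 -> lo=[8] (size 1, max 8) hi=[] (size 0) -> median=8
Step 2: insert 36 -> lo=[8] (size 1, max 8) hi=[36] (size 1, min 36) -> median=22
Step 3: insert 7 -> lo=[7, 8] (size 2, max 8) hi=[36] (size 1, min 36) -> median=8
Step 4: insert 47 -> lo=[7, 8] (size 2, max 8) hi=[36, 47] (size 2, min 36) -> median=22
Step 5: insert 18 -> lo=[7, 8, 18] (size 3, max 18) hi=[36, 47] (size 2, min 36) -> median=18
Step 6: insert 47 -> lo=[7, 8, 18] (size 3, max 18) hi=[36, 47, 47] (size 3, min 36) -> median=27
Step 7: insert 41 -> lo=[7, 8, 18, 36] (size 4, max 36) hi=[41, 47, 47] (size 3, min 41) -> median=36
Step 8: insert 32 -> lo=[7, 8, 18, 32] (size 4, max 32) hi=[36, 41, 47, 47] (size 4, min 36) -> median=34
Step 9: insert 38 -> lo=[7, 8, 18, 32, 36] (size 5, max 36) hi=[38, 41, 47, 47] (size 4, min 38) -> median=36
Step 10: insert 19 -> lo=[7, 8, 18, 19, 32] (size 5, max 32) hi=[36, 38, 41, 47, 47] (size 5, min 36) -> median=34
Step 11: insert 17 -> lo=[7, 8, 17, 18, 19, 32] (size 6, max 32) hi=[36, 38, 41, 47, 47] (size 5, min 36) -> median=32
Step 12: insert 50 -> lo=[7, 8, 17, 18, 19, 32] (size 6, max 32) hi=[36, 38, 41, 47, 47, 50] (size 6, min 36) -> median=34
Step 13: insert 20 -> lo=[7, 8, 17, 18, 19, 20, 32] (size 7, max 32) hi=[36, 38, 41, 47, 47, 50] (size 6, min 36) -> median=32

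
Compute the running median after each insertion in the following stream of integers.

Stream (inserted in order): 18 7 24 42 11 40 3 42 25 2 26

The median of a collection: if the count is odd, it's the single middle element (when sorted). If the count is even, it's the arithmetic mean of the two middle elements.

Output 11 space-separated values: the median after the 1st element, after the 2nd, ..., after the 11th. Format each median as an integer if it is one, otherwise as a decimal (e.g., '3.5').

Answer: 18 12.5 18 21 18 21 18 21 24 21 24

Derivation:
Step 1: insert 18 -> lo=[18] (size 1, max 18) hi=[] (size 0) -> median=18
Step 2: insert 7 -> lo=[7] (size 1, max 7) hi=[18] (size 1, min 18) -> median=12.5
Step 3: insert 24 -> lo=[7, 18] (size 2, max 18) hi=[24] (size 1, min 24) -> median=18
Step 4: insert 42 -> lo=[7, 18] (size 2, max 18) hi=[24, 42] (size 2, min 24) -> median=21
Step 5: insert 11 -> lo=[7, 11, 18] (size 3, max 18) hi=[24, 42] (size 2, min 24) -> median=18
Step 6: insert 40 -> lo=[7, 11, 18] (size 3, max 18) hi=[24, 40, 42] (size 3, min 24) -> median=21
Step 7: insert 3 -> lo=[3, 7, 11, 18] (size 4, max 18) hi=[24, 40, 42] (size 3, min 24) -> median=18
Step 8: insert 42 -> lo=[3, 7, 11, 18] (size 4, max 18) hi=[24, 40, 42, 42] (size 4, min 24) -> median=21
Step 9: insert 25 -> lo=[3, 7, 11, 18, 24] (size 5, max 24) hi=[25, 40, 42, 42] (size 4, min 25) -> median=24
Step 10: insert 2 -> lo=[2, 3, 7, 11, 18] (size 5, max 18) hi=[24, 25, 40, 42, 42] (size 5, min 24) -> median=21
Step 11: insert 26 -> lo=[2, 3, 7, 11, 18, 24] (size 6, max 24) hi=[25, 26, 40, 42, 42] (size 5, min 25) -> median=24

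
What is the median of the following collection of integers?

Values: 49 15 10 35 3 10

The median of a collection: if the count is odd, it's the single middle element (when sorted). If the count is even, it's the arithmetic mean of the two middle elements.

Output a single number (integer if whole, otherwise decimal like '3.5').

Answer: 12.5

Derivation:
Step 1: insert 49 -> lo=[49] (size 1, max 49) hi=[] (size 0) -> median=49
Step 2: insert 15 -> lo=[15] (size 1, max 15) hi=[49] (size 1, min 49) -> median=32
Step 3: insert 10 -> lo=[10, 15] (size 2, max 15) hi=[49] (size 1, min 49) -> median=15
Step 4: insert 35 -> lo=[10, 15] (size 2, max 15) hi=[35, 49] (size 2, min 35) -> median=25
Step 5: insert 3 -> lo=[3, 10, 15] (size 3, max 15) hi=[35, 49] (size 2, min 35) -> median=15
Step 6: insert 10 -> lo=[3, 10, 10] (size 3, max 10) hi=[15, 35, 49] (size 3, min 15) -> median=12.5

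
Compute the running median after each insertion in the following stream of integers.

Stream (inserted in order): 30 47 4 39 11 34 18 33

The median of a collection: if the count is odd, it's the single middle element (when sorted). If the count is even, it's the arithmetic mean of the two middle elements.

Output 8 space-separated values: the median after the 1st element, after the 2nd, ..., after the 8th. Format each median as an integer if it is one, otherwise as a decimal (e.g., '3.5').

Step 1: insert 30 -> lo=[30] (size 1, max 30) hi=[] (size 0) -> median=30
Step 2: insert 47 -> lo=[30] (size 1, max 30) hi=[47] (size 1, min 47) -> median=38.5
Step 3: insert 4 -> lo=[4, 30] (size 2, max 30) hi=[47] (size 1, min 47) -> median=30
Step 4: insert 39 -> lo=[4, 30] (size 2, max 30) hi=[39, 47] (size 2, min 39) -> median=34.5
Step 5: insert 11 -> lo=[4, 11, 30] (size 3, max 30) hi=[39, 47] (size 2, min 39) -> median=30
Step 6: insert 34 -> lo=[4, 11, 30] (size 3, max 30) hi=[34, 39, 47] (size 3, min 34) -> median=32
Step 7: insert 18 -> lo=[4, 11, 18, 30] (size 4, max 30) hi=[34, 39, 47] (size 3, min 34) -> median=30
Step 8: insert 33 -> lo=[4, 11, 18, 30] (size 4, max 30) hi=[33, 34, 39, 47] (size 4, min 33) -> median=31.5

Answer: 30 38.5 30 34.5 30 32 30 31.5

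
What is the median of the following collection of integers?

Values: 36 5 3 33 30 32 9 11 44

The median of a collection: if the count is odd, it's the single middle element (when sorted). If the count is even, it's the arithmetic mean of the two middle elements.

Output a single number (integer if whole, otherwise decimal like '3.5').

Step 1: insert 36 -> lo=[36] (size 1, max 36) hi=[] (size 0) -> median=36
Step 2: insert 5 -> lo=[5] (size 1, max 5) hi=[36] (size 1, min 36) -> median=20.5
Step 3: insert 3 -> lo=[3, 5] (size 2, max 5) hi=[36] (size 1, min 36) -> median=5
Step 4: insert 33 -> lo=[3, 5] (size 2, max 5) hi=[33, 36] (size 2, min 33) -> median=19
Step 5: insert 30 -> lo=[3, 5, 30] (size 3, max 30) hi=[33, 36] (size 2, min 33) -> median=30
Step 6: insert 32 -> lo=[3, 5, 30] (size 3, max 30) hi=[32, 33, 36] (size 3, min 32) -> median=31
Step 7: insert 9 -> lo=[3, 5, 9, 30] (size 4, max 30) hi=[32, 33, 36] (size 3, min 32) -> median=30
Step 8: insert 11 -> lo=[3, 5, 9, 11] (size 4, max 11) hi=[30, 32, 33, 36] (size 4, min 30) -> median=20.5
Step 9: insert 44 -> lo=[3, 5, 9, 11, 30] (size 5, max 30) hi=[32, 33, 36, 44] (size 4, min 32) -> median=30

Answer: 30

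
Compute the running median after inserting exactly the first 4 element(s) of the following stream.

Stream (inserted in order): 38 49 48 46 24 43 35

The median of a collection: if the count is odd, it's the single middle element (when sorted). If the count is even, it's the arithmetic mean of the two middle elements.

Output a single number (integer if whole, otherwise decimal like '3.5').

Answer: 47

Derivation:
Step 1: insert 38 -> lo=[38] (size 1, max 38) hi=[] (size 0) -> median=38
Step 2: insert 49 -> lo=[38] (size 1, max 38) hi=[49] (size 1, min 49) -> median=43.5
Step 3: insert 48 -> lo=[38, 48] (size 2, max 48) hi=[49] (size 1, min 49) -> median=48
Step 4: insert 46 -> lo=[38, 46] (size 2, max 46) hi=[48, 49] (size 2, min 48) -> median=47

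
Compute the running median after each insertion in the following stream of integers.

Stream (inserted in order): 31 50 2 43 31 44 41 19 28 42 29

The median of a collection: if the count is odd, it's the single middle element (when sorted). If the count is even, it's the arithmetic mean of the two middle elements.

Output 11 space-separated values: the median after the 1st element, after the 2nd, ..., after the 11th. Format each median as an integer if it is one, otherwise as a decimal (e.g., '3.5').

Answer: 31 40.5 31 37 31 37 41 36 31 36 31

Derivation:
Step 1: insert 31 -> lo=[31] (size 1, max 31) hi=[] (size 0) -> median=31
Step 2: insert 50 -> lo=[31] (size 1, max 31) hi=[50] (size 1, min 50) -> median=40.5
Step 3: insert 2 -> lo=[2, 31] (size 2, max 31) hi=[50] (size 1, min 50) -> median=31
Step 4: insert 43 -> lo=[2, 31] (size 2, max 31) hi=[43, 50] (size 2, min 43) -> median=37
Step 5: insert 31 -> lo=[2, 31, 31] (size 3, max 31) hi=[43, 50] (size 2, min 43) -> median=31
Step 6: insert 44 -> lo=[2, 31, 31] (size 3, max 31) hi=[43, 44, 50] (size 3, min 43) -> median=37
Step 7: insert 41 -> lo=[2, 31, 31, 41] (size 4, max 41) hi=[43, 44, 50] (size 3, min 43) -> median=41
Step 8: insert 19 -> lo=[2, 19, 31, 31] (size 4, max 31) hi=[41, 43, 44, 50] (size 4, min 41) -> median=36
Step 9: insert 28 -> lo=[2, 19, 28, 31, 31] (size 5, max 31) hi=[41, 43, 44, 50] (size 4, min 41) -> median=31
Step 10: insert 42 -> lo=[2, 19, 28, 31, 31] (size 5, max 31) hi=[41, 42, 43, 44, 50] (size 5, min 41) -> median=36
Step 11: insert 29 -> lo=[2, 19, 28, 29, 31, 31] (size 6, max 31) hi=[41, 42, 43, 44, 50] (size 5, min 41) -> median=31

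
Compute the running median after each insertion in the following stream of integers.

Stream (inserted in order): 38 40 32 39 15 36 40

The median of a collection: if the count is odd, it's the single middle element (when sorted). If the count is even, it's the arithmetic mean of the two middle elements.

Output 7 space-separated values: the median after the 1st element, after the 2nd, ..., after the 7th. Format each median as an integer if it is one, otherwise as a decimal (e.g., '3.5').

Step 1: insert 38 -> lo=[38] (size 1, max 38) hi=[] (size 0) -> median=38
Step 2: insert 40 -> lo=[38] (size 1, max 38) hi=[40] (size 1, min 40) -> median=39
Step 3: insert 32 -> lo=[32, 38] (size 2, max 38) hi=[40] (size 1, min 40) -> median=38
Step 4: insert 39 -> lo=[32, 38] (size 2, max 38) hi=[39, 40] (size 2, min 39) -> median=38.5
Step 5: insert 15 -> lo=[15, 32, 38] (size 3, max 38) hi=[39, 40] (size 2, min 39) -> median=38
Step 6: insert 36 -> lo=[15, 32, 36] (size 3, max 36) hi=[38, 39, 40] (size 3, min 38) -> median=37
Step 7: insert 40 -> lo=[15, 32, 36, 38] (size 4, max 38) hi=[39, 40, 40] (size 3, min 39) -> median=38

Answer: 38 39 38 38.5 38 37 38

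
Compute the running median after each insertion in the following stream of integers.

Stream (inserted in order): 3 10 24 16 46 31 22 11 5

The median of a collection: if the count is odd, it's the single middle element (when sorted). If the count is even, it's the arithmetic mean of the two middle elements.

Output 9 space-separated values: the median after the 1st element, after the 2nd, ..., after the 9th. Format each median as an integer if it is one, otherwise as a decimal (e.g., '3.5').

Step 1: insert 3 -> lo=[3] (size 1, max 3) hi=[] (size 0) -> median=3
Step 2: insert 10 -> lo=[3] (size 1, max 3) hi=[10] (size 1, min 10) -> median=6.5
Step 3: insert 24 -> lo=[3, 10] (size 2, max 10) hi=[24] (size 1, min 24) -> median=10
Step 4: insert 16 -> lo=[3, 10] (size 2, max 10) hi=[16, 24] (size 2, min 16) -> median=13
Step 5: insert 46 -> lo=[3, 10, 16] (size 3, max 16) hi=[24, 46] (size 2, min 24) -> median=16
Step 6: insert 31 -> lo=[3, 10, 16] (size 3, max 16) hi=[24, 31, 46] (size 3, min 24) -> median=20
Step 7: insert 22 -> lo=[3, 10, 16, 22] (size 4, max 22) hi=[24, 31, 46] (size 3, min 24) -> median=22
Step 8: insert 11 -> lo=[3, 10, 11, 16] (size 4, max 16) hi=[22, 24, 31, 46] (size 4, min 22) -> median=19
Step 9: insert 5 -> lo=[3, 5, 10, 11, 16] (size 5, max 16) hi=[22, 24, 31, 46] (size 4, min 22) -> median=16

Answer: 3 6.5 10 13 16 20 22 19 16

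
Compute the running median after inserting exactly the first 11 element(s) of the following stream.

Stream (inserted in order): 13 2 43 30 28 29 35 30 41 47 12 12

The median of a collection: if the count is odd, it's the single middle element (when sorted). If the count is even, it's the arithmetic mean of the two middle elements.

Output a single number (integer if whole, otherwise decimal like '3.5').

Step 1: insert 13 -> lo=[13] (size 1, max 13) hi=[] (size 0) -> median=13
Step 2: insert 2 -> lo=[2] (size 1, max 2) hi=[13] (size 1, min 13) -> median=7.5
Step 3: insert 43 -> lo=[2, 13] (size 2, max 13) hi=[43] (size 1, min 43) -> median=13
Step 4: insert 30 -> lo=[2, 13] (size 2, max 13) hi=[30, 43] (size 2, min 30) -> median=21.5
Step 5: insert 28 -> lo=[2, 13, 28] (size 3, max 28) hi=[30, 43] (size 2, min 30) -> median=28
Step 6: insert 29 -> lo=[2, 13, 28] (size 3, max 28) hi=[29, 30, 43] (size 3, min 29) -> median=28.5
Step 7: insert 35 -> lo=[2, 13, 28, 29] (size 4, max 29) hi=[30, 35, 43] (size 3, min 30) -> median=29
Step 8: insert 30 -> lo=[2, 13, 28, 29] (size 4, max 29) hi=[30, 30, 35, 43] (size 4, min 30) -> median=29.5
Step 9: insert 41 -> lo=[2, 13, 28, 29, 30] (size 5, max 30) hi=[30, 35, 41, 43] (size 4, min 30) -> median=30
Step 10: insert 47 -> lo=[2, 13, 28, 29, 30] (size 5, max 30) hi=[30, 35, 41, 43, 47] (size 5, min 30) -> median=30
Step 11: insert 12 -> lo=[2, 12, 13, 28, 29, 30] (size 6, max 30) hi=[30, 35, 41, 43, 47] (size 5, min 30) -> median=30

Answer: 30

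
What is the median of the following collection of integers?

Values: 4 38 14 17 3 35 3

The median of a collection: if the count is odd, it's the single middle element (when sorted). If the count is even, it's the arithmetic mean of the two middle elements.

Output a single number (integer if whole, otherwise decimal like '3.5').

Answer: 14

Derivation:
Step 1: insert 4 -> lo=[4] (size 1, max 4) hi=[] (size 0) -> median=4
Step 2: insert 38 -> lo=[4] (size 1, max 4) hi=[38] (size 1, min 38) -> median=21
Step 3: insert 14 -> lo=[4, 14] (size 2, max 14) hi=[38] (size 1, min 38) -> median=14
Step 4: insert 17 -> lo=[4, 14] (size 2, max 14) hi=[17, 38] (size 2, min 17) -> median=15.5
Step 5: insert 3 -> lo=[3, 4, 14] (size 3, max 14) hi=[17, 38] (size 2, min 17) -> median=14
Step 6: insert 35 -> lo=[3, 4, 14] (size 3, max 14) hi=[17, 35, 38] (size 3, min 17) -> median=15.5
Step 7: insert 3 -> lo=[3, 3, 4, 14] (size 4, max 14) hi=[17, 35, 38] (size 3, min 17) -> median=14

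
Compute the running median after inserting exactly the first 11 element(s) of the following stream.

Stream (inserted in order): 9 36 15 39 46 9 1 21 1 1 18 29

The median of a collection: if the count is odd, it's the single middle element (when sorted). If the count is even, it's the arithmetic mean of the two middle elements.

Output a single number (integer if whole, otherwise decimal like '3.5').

Answer: 15

Derivation:
Step 1: insert 9 -> lo=[9] (size 1, max 9) hi=[] (size 0) -> median=9
Step 2: insert 36 -> lo=[9] (size 1, max 9) hi=[36] (size 1, min 36) -> median=22.5
Step 3: insert 15 -> lo=[9, 15] (size 2, max 15) hi=[36] (size 1, min 36) -> median=15
Step 4: insert 39 -> lo=[9, 15] (size 2, max 15) hi=[36, 39] (size 2, min 36) -> median=25.5
Step 5: insert 46 -> lo=[9, 15, 36] (size 3, max 36) hi=[39, 46] (size 2, min 39) -> median=36
Step 6: insert 9 -> lo=[9, 9, 15] (size 3, max 15) hi=[36, 39, 46] (size 3, min 36) -> median=25.5
Step 7: insert 1 -> lo=[1, 9, 9, 15] (size 4, max 15) hi=[36, 39, 46] (size 3, min 36) -> median=15
Step 8: insert 21 -> lo=[1, 9, 9, 15] (size 4, max 15) hi=[21, 36, 39, 46] (size 4, min 21) -> median=18
Step 9: insert 1 -> lo=[1, 1, 9, 9, 15] (size 5, max 15) hi=[21, 36, 39, 46] (size 4, min 21) -> median=15
Step 10: insert 1 -> lo=[1, 1, 1, 9, 9] (size 5, max 9) hi=[15, 21, 36, 39, 46] (size 5, min 15) -> median=12
Step 11: insert 18 -> lo=[1, 1, 1, 9, 9, 15] (size 6, max 15) hi=[18, 21, 36, 39, 46] (size 5, min 18) -> median=15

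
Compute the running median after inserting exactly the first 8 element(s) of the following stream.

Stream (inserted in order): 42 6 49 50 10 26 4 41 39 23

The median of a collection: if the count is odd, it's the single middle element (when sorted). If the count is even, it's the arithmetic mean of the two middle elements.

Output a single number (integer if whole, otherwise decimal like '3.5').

Step 1: insert 42 -> lo=[42] (size 1, max 42) hi=[] (size 0) -> median=42
Step 2: insert 6 -> lo=[6] (size 1, max 6) hi=[42] (size 1, min 42) -> median=24
Step 3: insert 49 -> lo=[6, 42] (size 2, max 42) hi=[49] (size 1, min 49) -> median=42
Step 4: insert 50 -> lo=[6, 42] (size 2, max 42) hi=[49, 50] (size 2, min 49) -> median=45.5
Step 5: insert 10 -> lo=[6, 10, 42] (size 3, max 42) hi=[49, 50] (size 2, min 49) -> median=42
Step 6: insert 26 -> lo=[6, 10, 26] (size 3, max 26) hi=[42, 49, 50] (size 3, min 42) -> median=34
Step 7: insert 4 -> lo=[4, 6, 10, 26] (size 4, max 26) hi=[42, 49, 50] (size 3, min 42) -> median=26
Step 8: insert 41 -> lo=[4, 6, 10, 26] (size 4, max 26) hi=[41, 42, 49, 50] (size 4, min 41) -> median=33.5

Answer: 33.5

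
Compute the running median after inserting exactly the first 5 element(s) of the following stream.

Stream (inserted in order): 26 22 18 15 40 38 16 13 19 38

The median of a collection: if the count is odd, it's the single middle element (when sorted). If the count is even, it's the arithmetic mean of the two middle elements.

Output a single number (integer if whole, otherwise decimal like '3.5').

Answer: 22

Derivation:
Step 1: insert 26 -> lo=[26] (size 1, max 26) hi=[] (size 0) -> median=26
Step 2: insert 22 -> lo=[22] (size 1, max 22) hi=[26] (size 1, min 26) -> median=24
Step 3: insert 18 -> lo=[18, 22] (size 2, max 22) hi=[26] (size 1, min 26) -> median=22
Step 4: insert 15 -> lo=[15, 18] (size 2, max 18) hi=[22, 26] (size 2, min 22) -> median=20
Step 5: insert 40 -> lo=[15, 18, 22] (size 3, max 22) hi=[26, 40] (size 2, min 26) -> median=22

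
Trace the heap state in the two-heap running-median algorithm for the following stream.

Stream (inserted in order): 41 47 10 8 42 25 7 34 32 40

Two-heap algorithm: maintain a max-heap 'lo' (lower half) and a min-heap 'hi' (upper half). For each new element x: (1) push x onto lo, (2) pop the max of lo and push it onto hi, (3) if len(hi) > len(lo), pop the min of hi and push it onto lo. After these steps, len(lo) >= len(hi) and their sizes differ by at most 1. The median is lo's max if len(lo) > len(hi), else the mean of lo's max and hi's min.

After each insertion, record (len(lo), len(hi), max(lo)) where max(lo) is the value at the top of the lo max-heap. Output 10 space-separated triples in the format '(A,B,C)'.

Step 1: insert 41 -> lo=[41] hi=[] -> (len(lo)=1, len(hi)=0, max(lo)=41)
Step 2: insert 47 -> lo=[41] hi=[47] -> (len(lo)=1, len(hi)=1, max(lo)=41)
Step 3: insert 10 -> lo=[10, 41] hi=[47] -> (len(lo)=2, len(hi)=1, max(lo)=41)
Step 4: insert 8 -> lo=[8, 10] hi=[41, 47] -> (len(lo)=2, len(hi)=2, max(lo)=10)
Step 5: insert 42 -> lo=[8, 10, 41] hi=[42, 47] -> (len(lo)=3, len(hi)=2, max(lo)=41)
Step 6: insert 25 -> lo=[8, 10, 25] hi=[41, 42, 47] -> (len(lo)=3, len(hi)=3, max(lo)=25)
Step 7: insert 7 -> lo=[7, 8, 10, 25] hi=[41, 42, 47] -> (len(lo)=4, len(hi)=3, max(lo)=25)
Step 8: insert 34 -> lo=[7, 8, 10, 25] hi=[34, 41, 42, 47] -> (len(lo)=4, len(hi)=4, max(lo)=25)
Step 9: insert 32 -> lo=[7, 8, 10, 25, 32] hi=[34, 41, 42, 47] -> (len(lo)=5, len(hi)=4, max(lo)=32)
Step 10: insert 40 -> lo=[7, 8, 10, 25, 32] hi=[34, 40, 41, 42, 47] -> (len(lo)=5, len(hi)=5, max(lo)=32)

Answer: (1,0,41) (1,1,41) (2,1,41) (2,2,10) (3,2,41) (3,3,25) (4,3,25) (4,4,25) (5,4,32) (5,5,32)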